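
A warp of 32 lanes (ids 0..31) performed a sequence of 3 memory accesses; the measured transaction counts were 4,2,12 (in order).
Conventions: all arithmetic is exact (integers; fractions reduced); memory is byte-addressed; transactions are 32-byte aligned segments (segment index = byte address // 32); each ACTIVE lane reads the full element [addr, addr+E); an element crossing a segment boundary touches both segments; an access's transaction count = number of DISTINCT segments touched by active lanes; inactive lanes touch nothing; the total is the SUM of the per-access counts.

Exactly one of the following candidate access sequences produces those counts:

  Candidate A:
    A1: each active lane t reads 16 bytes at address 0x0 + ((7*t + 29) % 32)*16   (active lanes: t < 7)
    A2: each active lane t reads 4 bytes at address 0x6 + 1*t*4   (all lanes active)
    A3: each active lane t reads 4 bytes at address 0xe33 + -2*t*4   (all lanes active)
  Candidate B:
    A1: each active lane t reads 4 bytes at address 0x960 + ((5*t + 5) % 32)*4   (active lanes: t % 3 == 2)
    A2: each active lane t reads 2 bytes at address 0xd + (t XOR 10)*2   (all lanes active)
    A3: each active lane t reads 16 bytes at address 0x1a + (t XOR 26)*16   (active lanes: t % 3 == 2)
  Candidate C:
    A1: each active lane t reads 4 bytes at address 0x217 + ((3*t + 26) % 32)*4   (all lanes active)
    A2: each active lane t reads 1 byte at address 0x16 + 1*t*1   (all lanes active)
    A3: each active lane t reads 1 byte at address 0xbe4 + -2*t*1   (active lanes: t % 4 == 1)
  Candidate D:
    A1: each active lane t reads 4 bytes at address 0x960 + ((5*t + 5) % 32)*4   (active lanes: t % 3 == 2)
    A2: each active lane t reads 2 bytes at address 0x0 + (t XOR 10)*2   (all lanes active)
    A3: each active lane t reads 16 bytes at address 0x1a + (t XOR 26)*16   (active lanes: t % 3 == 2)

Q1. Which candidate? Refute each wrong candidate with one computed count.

A: A1 gives 7 transactions, not 4
B: A2 gives 3 transactions, not 2
C: A1 gives 5 transactions, not 4
D: all counts match (4,2,12)

Answer: D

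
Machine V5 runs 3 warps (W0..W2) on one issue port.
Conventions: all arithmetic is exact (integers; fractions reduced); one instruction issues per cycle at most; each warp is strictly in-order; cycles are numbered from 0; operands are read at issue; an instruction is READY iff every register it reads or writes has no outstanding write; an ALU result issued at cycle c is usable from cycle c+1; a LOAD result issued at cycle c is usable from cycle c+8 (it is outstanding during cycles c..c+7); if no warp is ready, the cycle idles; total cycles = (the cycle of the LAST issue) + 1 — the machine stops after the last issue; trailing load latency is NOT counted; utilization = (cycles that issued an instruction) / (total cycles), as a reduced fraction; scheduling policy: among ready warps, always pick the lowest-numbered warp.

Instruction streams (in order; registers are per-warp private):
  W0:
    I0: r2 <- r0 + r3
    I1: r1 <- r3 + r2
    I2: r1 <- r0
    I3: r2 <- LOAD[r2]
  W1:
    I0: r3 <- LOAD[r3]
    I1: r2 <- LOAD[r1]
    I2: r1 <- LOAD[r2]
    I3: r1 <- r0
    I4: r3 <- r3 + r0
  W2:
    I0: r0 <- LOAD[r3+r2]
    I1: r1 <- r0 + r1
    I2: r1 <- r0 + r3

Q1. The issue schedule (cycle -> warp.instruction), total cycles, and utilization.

cycle 0: W0.I0
cycle 1: W0.I1
cycle 2: W0.I2
cycle 3: W0.I3
cycle 4: W1.I0
cycle 5: W1.I1
cycle 6: W2.I0
cycle 7: idle
cycle 8: idle
cycle 9: idle
cycle 10: idle
cycle 11: idle
cycle 12: idle
cycle 13: W1.I2
cycle 14: W2.I1
cycle 15: W2.I2
cycle 16: idle
cycle 17: idle
cycle 18: idle
cycle 19: idle
cycle 20: idle
cycle 21: W1.I3
cycle 22: W1.I4

Answer: 23 cycles, utilization 12/23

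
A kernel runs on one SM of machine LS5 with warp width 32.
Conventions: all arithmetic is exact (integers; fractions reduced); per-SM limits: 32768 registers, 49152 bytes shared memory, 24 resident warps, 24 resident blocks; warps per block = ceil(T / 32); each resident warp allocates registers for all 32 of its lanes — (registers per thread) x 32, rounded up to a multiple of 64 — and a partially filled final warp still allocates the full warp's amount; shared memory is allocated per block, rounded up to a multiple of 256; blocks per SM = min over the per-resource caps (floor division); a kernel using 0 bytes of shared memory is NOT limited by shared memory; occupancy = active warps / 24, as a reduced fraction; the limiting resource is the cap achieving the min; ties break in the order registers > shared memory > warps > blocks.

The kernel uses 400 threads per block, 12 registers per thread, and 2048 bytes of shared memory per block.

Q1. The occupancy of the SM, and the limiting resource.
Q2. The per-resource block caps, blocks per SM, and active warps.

Answer: occupancy 13/24, limited by warps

registers: 6 blocks
shared memory: 24 blocks
warps: 1 block
blocks: 24 blocks

Answer: 1 block, 13 active warps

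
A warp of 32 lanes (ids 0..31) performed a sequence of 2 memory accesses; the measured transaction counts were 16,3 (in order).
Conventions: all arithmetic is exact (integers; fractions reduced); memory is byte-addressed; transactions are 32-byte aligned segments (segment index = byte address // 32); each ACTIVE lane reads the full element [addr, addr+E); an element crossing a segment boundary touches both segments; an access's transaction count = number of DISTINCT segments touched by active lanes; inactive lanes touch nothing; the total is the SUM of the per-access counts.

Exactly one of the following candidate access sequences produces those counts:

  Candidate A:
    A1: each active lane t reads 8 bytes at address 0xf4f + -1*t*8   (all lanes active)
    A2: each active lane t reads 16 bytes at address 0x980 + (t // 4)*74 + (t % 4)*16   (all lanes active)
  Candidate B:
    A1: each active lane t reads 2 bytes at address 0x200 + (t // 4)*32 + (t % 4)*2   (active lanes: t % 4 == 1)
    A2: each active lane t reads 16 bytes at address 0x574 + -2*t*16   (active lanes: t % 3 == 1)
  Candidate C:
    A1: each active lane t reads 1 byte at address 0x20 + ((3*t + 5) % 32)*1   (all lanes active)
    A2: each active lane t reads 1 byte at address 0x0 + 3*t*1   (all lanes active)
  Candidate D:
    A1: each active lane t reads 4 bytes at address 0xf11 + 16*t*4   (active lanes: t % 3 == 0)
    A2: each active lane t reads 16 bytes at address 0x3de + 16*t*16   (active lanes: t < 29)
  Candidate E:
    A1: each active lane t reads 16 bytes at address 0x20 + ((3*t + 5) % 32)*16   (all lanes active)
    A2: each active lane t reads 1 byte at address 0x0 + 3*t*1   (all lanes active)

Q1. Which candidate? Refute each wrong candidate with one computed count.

A: A1 gives 9 transactions, not 16
B: A1 gives 8 transactions, not 16
C: A1 gives 1 transaction, not 16
D: A1 gives 11 transactions, not 16
E: all counts match (16,3)

Answer: E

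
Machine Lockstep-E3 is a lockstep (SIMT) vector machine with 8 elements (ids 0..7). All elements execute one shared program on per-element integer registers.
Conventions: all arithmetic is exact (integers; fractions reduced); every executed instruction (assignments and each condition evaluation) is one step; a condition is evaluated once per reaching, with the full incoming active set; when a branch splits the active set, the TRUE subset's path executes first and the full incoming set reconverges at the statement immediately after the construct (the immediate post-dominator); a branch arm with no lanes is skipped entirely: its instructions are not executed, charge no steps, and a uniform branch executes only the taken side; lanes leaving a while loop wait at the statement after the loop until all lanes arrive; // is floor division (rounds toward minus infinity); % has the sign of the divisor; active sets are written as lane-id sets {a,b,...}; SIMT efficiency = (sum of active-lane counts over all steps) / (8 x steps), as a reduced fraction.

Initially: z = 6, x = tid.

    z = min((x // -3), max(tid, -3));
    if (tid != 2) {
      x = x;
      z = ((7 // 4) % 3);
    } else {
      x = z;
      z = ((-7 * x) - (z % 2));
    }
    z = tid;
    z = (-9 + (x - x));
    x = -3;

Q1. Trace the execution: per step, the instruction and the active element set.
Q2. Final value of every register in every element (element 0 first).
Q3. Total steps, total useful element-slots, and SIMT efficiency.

step 0: z <- min((x // -3), max(tid, -3)) {0,1,2,3,4,5,6,7}
step 1: eval (tid != 2)              {0,1,2,3,4,5,6,7}
step 2: x <- x                       {0,1,3,4,5,6,7}
step 3: z <- ((7 // 4) % 3)          {0,1,3,4,5,6,7}
step 4: x <- z                       {2}
step 5: z <- ((-7 * x) - (z % 2))    {2}
step 6: z <- tid                     {0,1,2,3,4,5,6,7}
step 7: z <- (-9 + (x - x))          {0,1,2,3,4,5,6,7}
step 8: x <- -3                      {0,1,2,3,4,5,6,7}

Answer: 9 steps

z: -9,-9,-9,-9,-9,-9,-9,-9
x: -3,-3,-3,-3,-3,-3,-3,-3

steps = 9; useful = 56; efficiency = 56/72 = 7/9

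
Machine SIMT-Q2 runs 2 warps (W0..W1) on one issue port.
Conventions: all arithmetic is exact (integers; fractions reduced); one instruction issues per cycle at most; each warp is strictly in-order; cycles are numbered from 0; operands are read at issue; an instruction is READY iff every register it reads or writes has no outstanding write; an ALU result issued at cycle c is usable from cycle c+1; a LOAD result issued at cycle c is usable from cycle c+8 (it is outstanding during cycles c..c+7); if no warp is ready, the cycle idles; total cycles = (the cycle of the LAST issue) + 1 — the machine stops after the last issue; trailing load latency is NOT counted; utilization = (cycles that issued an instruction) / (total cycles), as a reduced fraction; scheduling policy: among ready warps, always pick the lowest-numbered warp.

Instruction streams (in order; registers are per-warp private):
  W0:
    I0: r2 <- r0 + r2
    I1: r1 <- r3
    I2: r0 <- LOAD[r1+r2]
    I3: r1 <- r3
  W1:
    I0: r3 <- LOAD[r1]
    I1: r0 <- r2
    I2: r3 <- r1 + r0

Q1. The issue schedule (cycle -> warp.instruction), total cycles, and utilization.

cycle 0: W0.I0
cycle 1: W0.I1
cycle 2: W0.I2
cycle 3: W0.I3
cycle 4: W1.I0
cycle 5: W1.I1
cycle 6: idle
cycle 7: idle
cycle 8: idle
cycle 9: idle
cycle 10: idle
cycle 11: idle
cycle 12: W1.I2

Answer: 13 cycles, utilization 7/13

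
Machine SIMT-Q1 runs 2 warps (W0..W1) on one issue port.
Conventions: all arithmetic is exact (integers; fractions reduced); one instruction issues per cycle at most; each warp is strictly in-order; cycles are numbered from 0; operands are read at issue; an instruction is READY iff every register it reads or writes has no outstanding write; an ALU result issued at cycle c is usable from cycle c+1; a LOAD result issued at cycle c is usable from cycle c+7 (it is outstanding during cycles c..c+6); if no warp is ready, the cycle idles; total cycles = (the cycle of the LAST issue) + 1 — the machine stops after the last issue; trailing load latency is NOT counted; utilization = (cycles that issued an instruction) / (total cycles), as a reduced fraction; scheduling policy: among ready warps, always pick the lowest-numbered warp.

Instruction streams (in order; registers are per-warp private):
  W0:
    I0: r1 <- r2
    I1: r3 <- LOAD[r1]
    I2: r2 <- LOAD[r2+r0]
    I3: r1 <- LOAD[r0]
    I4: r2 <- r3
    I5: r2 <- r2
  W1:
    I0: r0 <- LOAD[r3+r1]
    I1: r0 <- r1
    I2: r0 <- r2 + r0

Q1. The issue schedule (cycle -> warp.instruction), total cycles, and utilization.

cycle 0: W0.I0
cycle 1: W0.I1
cycle 2: W0.I2
cycle 3: W0.I3
cycle 4: W1.I0
cycle 5: idle
cycle 6: idle
cycle 7: idle
cycle 8: idle
cycle 9: W0.I4
cycle 10: W0.I5
cycle 11: W1.I1
cycle 12: W1.I2

Answer: 13 cycles, utilization 9/13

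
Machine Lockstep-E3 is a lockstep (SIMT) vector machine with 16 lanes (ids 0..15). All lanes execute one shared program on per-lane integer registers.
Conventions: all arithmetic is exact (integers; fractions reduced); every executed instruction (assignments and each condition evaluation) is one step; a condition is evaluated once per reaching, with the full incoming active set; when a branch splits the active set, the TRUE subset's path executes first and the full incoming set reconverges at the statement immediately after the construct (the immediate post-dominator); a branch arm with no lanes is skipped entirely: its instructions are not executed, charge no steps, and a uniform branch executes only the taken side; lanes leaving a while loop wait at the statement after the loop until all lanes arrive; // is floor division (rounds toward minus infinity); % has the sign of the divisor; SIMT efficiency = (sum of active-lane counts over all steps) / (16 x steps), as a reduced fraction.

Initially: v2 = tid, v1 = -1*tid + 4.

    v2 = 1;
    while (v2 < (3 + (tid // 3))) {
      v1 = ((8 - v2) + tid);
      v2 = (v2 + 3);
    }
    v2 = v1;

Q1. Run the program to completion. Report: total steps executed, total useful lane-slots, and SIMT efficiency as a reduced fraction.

Answer: 12 steps, 129 useful, 43/64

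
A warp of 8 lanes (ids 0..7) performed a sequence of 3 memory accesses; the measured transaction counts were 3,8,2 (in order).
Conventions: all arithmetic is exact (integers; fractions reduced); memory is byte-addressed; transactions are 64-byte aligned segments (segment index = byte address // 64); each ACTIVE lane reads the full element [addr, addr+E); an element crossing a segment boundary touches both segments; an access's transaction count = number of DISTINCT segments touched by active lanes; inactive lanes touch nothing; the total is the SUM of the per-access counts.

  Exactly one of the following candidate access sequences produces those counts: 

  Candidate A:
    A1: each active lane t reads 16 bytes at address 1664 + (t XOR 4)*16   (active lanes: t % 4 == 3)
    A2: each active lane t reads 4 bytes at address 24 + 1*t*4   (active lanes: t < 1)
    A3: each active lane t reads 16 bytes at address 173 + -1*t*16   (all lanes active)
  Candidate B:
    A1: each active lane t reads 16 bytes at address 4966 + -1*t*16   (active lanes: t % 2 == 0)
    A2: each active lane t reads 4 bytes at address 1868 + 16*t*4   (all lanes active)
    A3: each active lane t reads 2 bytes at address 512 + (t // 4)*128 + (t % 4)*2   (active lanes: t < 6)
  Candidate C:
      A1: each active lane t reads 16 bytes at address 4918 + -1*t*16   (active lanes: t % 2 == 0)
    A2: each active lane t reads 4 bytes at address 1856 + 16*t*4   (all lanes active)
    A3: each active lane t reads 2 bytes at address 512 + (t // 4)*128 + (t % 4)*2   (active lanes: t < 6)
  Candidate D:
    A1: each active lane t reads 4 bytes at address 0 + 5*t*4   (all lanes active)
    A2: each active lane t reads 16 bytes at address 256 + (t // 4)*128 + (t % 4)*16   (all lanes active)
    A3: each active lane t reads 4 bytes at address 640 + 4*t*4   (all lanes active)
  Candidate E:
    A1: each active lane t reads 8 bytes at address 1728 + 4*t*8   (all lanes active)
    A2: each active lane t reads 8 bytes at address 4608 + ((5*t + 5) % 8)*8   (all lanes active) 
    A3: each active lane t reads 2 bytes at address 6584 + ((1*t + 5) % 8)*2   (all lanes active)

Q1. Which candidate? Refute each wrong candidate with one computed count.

A: A1 gives 2 transactions, not 3
B: A1 gives 2 transactions, not 3
D: A2 gives 2 transactions, not 8
E: A1 gives 4 transactions, not 3
C: all counts match (3,8,2)

Answer: C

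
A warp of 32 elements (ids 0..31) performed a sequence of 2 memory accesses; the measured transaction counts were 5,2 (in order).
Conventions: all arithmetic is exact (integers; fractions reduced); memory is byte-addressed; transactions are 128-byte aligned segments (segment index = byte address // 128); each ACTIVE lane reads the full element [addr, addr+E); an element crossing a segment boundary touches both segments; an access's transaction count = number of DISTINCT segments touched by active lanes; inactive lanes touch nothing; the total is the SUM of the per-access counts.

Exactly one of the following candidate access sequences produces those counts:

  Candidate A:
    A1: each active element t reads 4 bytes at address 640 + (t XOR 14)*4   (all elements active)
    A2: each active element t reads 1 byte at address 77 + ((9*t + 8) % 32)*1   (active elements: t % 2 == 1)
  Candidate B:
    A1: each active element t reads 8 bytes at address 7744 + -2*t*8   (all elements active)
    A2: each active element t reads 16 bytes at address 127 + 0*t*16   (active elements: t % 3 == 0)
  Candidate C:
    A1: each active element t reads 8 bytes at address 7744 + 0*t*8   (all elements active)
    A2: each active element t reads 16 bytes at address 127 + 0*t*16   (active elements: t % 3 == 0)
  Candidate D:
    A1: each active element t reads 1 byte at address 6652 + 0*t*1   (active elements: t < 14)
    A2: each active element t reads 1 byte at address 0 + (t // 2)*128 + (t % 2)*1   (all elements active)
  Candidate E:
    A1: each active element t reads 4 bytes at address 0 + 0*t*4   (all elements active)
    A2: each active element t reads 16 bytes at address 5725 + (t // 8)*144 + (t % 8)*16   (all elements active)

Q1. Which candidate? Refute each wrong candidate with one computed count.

A: A1 gives 1 transaction, not 5
C: A1 gives 1 transaction, not 5
D: A1 gives 1 transaction, not 5
E: A1 gives 1 transaction, not 5
B: all counts match (5,2)

Answer: B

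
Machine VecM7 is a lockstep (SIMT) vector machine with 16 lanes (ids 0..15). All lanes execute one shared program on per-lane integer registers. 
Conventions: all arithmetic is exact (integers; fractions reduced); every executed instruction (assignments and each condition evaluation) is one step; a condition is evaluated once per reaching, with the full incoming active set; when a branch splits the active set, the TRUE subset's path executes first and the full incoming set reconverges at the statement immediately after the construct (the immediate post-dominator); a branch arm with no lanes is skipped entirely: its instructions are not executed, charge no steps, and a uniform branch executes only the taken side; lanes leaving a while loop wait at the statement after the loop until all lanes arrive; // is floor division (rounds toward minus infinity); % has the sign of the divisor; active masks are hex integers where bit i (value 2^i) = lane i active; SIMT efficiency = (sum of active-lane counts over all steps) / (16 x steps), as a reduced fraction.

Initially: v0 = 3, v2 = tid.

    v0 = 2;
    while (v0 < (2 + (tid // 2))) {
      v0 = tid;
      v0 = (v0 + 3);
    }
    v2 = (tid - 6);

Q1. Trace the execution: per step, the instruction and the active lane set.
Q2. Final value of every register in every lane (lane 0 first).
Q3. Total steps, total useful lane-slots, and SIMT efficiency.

step 0: v0 <- 2                      0xffff
step 1: eval (v0 < (2 + (tid // 2))) 0xffff
step 2: v0 <- tid                    0xfffc
step 3: v0 <- (v0 + 3)               0xfffc
step 4: eval (v0 < (2 + (tid // 2))) 0xfffc
step 5: v2 <- (tid - 6)              0xffff

Answer: 6 steps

v0: 2,2,5,6,7,8,9,10,11,12,13,14,15,16,17,18
v2: -6,-5,-4,-3,-2,-1,0,1,2,3,4,5,6,7,8,9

steps = 6; useful = 90; efficiency = 90/96 = 15/16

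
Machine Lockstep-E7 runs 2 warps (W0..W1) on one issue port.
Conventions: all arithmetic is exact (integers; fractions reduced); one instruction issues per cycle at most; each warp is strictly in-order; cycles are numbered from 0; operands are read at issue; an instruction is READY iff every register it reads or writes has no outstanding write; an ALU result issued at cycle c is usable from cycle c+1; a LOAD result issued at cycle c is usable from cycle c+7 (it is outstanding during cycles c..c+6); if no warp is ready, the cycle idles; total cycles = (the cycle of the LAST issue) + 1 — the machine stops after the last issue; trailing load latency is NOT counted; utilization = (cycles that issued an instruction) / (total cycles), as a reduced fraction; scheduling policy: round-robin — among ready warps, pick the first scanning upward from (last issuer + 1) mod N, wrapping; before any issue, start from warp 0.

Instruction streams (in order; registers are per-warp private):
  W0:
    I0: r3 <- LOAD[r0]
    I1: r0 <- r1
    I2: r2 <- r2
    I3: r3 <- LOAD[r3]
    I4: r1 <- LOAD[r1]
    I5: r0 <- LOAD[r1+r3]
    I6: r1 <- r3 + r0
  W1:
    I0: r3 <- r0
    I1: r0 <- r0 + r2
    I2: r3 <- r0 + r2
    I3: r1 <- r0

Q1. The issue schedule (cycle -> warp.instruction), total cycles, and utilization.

cycle 0: W0.I0
cycle 1: W1.I0
cycle 2: W0.I1
cycle 3: W1.I1
cycle 4: W0.I2
cycle 5: W1.I2
cycle 6: W1.I3
cycle 7: W0.I3
cycle 8: W0.I4
cycle 9: idle
cycle 10: idle
cycle 11: idle
cycle 12: idle
cycle 13: idle
cycle 14: idle
cycle 15: W0.I5
cycle 16: idle
cycle 17: idle
cycle 18: idle
cycle 19: idle
cycle 20: idle
cycle 21: idle
cycle 22: W0.I6

Answer: 23 cycles, utilization 11/23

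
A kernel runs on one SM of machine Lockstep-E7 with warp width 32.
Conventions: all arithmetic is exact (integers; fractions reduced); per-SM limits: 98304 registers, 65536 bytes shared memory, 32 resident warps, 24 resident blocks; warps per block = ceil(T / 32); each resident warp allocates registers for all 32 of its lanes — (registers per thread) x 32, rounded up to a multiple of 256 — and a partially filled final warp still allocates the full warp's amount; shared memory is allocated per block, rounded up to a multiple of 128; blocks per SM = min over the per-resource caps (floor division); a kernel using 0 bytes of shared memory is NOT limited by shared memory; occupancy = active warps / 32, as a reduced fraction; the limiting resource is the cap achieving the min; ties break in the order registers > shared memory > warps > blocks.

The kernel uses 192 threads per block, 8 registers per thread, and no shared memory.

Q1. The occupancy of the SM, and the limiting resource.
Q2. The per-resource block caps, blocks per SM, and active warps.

Answer: occupancy 15/16, limited by warps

registers: 64 blocks
shared memory: no limit (kernel uses none)
warps: 5 blocks
blocks: 24 blocks

Answer: 5 blocks, 30 active warps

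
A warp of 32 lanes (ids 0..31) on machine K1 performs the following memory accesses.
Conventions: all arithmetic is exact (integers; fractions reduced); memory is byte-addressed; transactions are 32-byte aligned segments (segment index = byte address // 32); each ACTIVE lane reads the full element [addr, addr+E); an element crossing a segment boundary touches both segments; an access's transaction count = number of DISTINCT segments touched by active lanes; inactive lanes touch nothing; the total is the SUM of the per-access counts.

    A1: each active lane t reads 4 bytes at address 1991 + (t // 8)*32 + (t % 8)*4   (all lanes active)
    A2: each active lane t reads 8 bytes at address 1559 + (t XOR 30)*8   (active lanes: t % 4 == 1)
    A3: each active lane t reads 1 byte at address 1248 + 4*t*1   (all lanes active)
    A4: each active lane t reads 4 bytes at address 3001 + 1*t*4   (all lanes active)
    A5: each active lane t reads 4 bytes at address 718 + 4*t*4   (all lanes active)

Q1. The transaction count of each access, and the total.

A1: 5 transactions
A2: 8 transactions
A3: 4 transactions
A4: 5 transactions
A5: 17 transactions

Answer: 5,8,4,5,17; total 39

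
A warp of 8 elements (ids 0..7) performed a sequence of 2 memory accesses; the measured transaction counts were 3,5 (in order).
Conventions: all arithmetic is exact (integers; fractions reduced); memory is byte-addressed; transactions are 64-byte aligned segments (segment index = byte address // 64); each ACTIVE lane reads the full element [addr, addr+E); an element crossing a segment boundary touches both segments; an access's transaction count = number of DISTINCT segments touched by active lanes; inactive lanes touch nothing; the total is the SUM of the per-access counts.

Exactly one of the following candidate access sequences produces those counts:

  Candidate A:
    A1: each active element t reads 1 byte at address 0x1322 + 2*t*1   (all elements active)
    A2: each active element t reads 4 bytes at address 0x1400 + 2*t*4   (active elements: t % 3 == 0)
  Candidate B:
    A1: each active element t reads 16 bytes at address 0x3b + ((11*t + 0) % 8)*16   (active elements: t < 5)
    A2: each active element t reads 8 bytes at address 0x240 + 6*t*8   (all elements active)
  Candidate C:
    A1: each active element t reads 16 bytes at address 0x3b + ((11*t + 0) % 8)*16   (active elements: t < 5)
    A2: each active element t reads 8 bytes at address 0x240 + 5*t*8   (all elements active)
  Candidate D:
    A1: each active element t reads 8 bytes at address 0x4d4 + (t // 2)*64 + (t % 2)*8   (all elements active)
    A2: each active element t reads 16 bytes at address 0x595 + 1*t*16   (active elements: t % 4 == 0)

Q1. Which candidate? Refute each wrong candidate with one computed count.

A: A1 gives 1 transaction, not 3
B: A2 gives 6 transactions, not 5
D: A1 gives 4 transactions, not 3
C: all counts match (3,5)

Answer: C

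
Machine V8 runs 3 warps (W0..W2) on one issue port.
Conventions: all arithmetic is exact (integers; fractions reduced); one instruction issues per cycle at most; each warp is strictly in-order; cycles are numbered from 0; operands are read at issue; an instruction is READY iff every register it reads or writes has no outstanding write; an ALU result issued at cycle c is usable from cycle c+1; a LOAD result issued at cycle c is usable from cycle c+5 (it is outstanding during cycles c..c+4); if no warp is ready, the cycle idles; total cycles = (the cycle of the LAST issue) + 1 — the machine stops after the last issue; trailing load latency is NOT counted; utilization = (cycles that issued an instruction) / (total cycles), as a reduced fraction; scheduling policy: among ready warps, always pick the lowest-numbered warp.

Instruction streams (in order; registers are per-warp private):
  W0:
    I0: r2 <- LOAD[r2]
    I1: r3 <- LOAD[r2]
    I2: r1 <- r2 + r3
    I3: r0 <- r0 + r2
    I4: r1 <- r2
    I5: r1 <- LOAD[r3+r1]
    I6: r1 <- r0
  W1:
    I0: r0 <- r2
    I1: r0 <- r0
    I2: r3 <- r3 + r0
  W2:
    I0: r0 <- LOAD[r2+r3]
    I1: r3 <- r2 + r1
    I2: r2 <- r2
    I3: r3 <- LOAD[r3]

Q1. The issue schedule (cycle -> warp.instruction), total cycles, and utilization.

cycle 0: W0.I0
cycle 1: W1.I0
cycle 2: W1.I1
cycle 3: W1.I2
cycle 4: W2.I0
cycle 5: W0.I1
cycle 6: W2.I1
cycle 7: W2.I2
cycle 8: W2.I3
cycle 9: idle
cycle 10: W0.I2
cycle 11: W0.I3
cycle 12: W0.I4
cycle 13: W0.I5
cycle 14: idle
cycle 15: idle
cycle 16: idle
cycle 17: idle
cycle 18: W0.I6

Answer: 19 cycles, utilization 14/19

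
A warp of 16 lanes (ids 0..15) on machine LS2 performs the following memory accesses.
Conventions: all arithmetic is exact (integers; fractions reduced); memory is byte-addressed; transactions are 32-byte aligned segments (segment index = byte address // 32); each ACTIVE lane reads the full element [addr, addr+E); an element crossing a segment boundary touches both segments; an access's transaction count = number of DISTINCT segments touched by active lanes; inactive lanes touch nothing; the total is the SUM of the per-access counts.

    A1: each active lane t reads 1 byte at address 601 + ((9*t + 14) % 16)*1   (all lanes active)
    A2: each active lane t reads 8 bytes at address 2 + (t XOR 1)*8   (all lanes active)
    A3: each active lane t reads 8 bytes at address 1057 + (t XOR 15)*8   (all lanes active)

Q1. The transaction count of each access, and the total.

A1: 2 transactions
A2: 5 transactions
A3: 5 transactions

Answer: 2,5,5; total 12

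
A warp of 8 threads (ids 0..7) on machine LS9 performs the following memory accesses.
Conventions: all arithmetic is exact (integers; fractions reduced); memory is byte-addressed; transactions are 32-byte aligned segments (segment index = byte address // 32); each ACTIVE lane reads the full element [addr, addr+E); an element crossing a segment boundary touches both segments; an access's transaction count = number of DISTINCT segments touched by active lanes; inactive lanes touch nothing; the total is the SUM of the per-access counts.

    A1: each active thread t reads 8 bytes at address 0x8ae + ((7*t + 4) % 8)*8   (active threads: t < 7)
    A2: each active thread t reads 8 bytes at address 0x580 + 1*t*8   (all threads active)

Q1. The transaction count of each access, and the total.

A1: 3 transactions
A2: 2 transactions

Answer: 3,2; total 5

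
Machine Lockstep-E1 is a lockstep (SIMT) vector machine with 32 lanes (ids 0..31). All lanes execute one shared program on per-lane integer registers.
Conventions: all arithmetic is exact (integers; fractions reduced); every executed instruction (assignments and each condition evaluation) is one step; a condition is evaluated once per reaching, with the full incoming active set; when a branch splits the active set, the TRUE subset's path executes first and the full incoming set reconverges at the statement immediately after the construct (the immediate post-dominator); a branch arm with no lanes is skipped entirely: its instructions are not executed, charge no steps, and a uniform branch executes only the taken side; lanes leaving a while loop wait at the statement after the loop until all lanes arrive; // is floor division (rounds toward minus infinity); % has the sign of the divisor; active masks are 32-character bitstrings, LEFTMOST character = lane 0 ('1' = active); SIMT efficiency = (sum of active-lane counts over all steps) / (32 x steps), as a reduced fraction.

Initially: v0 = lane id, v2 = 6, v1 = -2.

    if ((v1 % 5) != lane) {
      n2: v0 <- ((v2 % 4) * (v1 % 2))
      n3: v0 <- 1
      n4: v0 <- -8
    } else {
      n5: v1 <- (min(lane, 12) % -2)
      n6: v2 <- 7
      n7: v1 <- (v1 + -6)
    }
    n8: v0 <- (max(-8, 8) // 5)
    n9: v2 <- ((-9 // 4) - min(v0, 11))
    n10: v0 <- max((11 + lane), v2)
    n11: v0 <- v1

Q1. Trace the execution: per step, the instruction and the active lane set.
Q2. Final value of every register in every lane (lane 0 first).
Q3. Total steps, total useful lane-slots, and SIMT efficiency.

step 0: eval ((v1 % 5) != lane)      11111111111111111111111111111111
step 1: v0 <- ((v2 % 4) * (v1 % 2))  11101111111111111111111111111111
step 2: v0 <- 1                      11101111111111111111111111111111
step 3: v0 <- -8                     11101111111111111111111111111111
step 4: v1 <- (min(lane, 12) % -2)   00010000000000000000000000000000
step 5: v2 <- 7                      00010000000000000000000000000000
step 6: v1 <- (v1 + -6)              00010000000000000000000000000000
step 7: v0 <- (max(-8, 8) // 5)      11111111111111111111111111111111
step 8: v2 <- ((-9 // 4) - min(v0, 11)) 11111111111111111111111111111111
step 9: v0 <- max((11 + lane), v2)   11111111111111111111111111111111
step 10: v0 <- v1                     11111111111111111111111111111111

Answer: 11 steps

v0: -2,-2,-2,-7,-2,-2,-2,-2,-2,-2,-2,-2,-2,-2,-2,-2,-2,-2,-2,-2,-2,-2,-2,-2,-2,-2,-2,-2,-2,-2,-2,-2
v2: -4,-4,-4,-4,-4,-4,-4,-4,-4,-4,-4,-4,-4,-4,-4,-4,-4,-4,-4,-4,-4,-4,-4,-4,-4,-4,-4,-4,-4,-4,-4,-4
v1: -2,-2,-2,-7,-2,-2,-2,-2,-2,-2,-2,-2,-2,-2,-2,-2,-2,-2,-2,-2,-2,-2,-2,-2,-2,-2,-2,-2,-2,-2,-2,-2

steps = 11; useful = 256; efficiency = 256/352 = 8/11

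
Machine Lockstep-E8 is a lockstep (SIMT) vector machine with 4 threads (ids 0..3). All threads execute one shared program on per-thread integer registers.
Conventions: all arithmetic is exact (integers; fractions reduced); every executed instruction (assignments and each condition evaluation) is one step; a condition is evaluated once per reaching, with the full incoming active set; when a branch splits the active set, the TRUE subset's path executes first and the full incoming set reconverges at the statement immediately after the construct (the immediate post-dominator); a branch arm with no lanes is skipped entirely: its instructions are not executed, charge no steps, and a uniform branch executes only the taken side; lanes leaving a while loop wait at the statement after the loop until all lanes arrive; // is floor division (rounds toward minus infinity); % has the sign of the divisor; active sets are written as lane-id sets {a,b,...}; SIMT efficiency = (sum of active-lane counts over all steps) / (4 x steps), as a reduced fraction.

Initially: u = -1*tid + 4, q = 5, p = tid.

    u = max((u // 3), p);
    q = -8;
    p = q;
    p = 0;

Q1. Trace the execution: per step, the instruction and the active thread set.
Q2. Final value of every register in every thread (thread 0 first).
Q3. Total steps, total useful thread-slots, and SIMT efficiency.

step 0: u <- max((u // 3), p)        {0,1,2,3}
step 1: q <- -8                      {0,1,2,3}
step 2: p <- q                       {0,1,2,3}
step 3: p <- 0                       {0,1,2,3}

Answer: 4 steps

u: 1,1,2,3
q: -8,-8,-8,-8
p: 0,0,0,0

steps = 4; useful = 16; efficiency = 16/16 = 1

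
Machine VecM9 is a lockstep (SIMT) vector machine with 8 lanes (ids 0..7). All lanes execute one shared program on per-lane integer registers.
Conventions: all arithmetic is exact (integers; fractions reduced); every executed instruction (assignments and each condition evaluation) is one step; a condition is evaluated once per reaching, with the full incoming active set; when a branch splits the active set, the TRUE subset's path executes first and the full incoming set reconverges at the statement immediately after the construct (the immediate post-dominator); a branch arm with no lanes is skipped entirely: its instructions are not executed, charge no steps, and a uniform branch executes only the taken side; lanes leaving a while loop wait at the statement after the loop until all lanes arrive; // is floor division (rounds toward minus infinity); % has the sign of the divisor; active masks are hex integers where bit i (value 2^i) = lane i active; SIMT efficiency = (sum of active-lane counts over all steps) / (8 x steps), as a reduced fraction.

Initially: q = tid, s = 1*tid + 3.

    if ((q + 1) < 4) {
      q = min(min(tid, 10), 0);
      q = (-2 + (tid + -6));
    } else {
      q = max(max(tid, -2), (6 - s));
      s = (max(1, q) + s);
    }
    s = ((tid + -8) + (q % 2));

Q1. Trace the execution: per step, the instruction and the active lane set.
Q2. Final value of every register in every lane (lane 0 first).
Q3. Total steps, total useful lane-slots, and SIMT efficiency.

step 0: eval ((q + 1) < 4)           0xff
step 1: q <- min(min(tid, 10), 0)    0x07
step 2: q <- (-2 + (tid + -6))       0x07
step 3: q <- max(max(tid, -2), (6 - s)) 0xf8
step 4: s <- (max(1, q) + s)         0xf8
step 5: s <- ((tid + -8) + (q % 2))  0xff

Answer: 6 steps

q: -8,-7,-6,3,4,5,6,7
s: -8,-6,-6,-4,-4,-2,-2,0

steps = 6; useful = 32; efficiency = 32/48 = 2/3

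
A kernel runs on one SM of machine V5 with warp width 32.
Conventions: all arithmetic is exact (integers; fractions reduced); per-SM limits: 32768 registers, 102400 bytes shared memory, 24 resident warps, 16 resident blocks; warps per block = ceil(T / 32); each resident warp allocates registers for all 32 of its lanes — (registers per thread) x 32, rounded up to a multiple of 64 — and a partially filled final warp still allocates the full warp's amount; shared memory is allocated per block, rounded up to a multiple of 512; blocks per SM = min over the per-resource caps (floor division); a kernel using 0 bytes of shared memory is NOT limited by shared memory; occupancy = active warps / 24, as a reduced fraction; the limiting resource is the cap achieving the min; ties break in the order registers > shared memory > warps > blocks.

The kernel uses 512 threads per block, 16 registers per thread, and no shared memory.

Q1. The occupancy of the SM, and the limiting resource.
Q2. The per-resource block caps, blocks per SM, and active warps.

Answer: occupancy 2/3, limited by warps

registers: 4 blocks
shared memory: no limit (kernel uses none)
warps: 1 block
blocks: 16 blocks

Answer: 1 block, 16 active warps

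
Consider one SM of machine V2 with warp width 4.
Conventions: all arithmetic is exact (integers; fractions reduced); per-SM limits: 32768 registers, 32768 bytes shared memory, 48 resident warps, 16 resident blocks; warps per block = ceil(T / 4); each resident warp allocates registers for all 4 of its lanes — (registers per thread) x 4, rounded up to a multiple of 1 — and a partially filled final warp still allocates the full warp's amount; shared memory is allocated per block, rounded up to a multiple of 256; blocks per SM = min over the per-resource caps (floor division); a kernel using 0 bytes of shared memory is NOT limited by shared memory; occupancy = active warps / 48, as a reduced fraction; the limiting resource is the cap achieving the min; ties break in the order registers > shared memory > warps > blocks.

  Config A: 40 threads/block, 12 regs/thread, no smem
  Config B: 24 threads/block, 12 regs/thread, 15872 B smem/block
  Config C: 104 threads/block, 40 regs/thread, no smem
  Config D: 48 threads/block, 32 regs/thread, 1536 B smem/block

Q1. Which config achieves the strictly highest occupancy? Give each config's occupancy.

occupancies: A 5/6, B 1/4, C 13/24, D 1

Answer: D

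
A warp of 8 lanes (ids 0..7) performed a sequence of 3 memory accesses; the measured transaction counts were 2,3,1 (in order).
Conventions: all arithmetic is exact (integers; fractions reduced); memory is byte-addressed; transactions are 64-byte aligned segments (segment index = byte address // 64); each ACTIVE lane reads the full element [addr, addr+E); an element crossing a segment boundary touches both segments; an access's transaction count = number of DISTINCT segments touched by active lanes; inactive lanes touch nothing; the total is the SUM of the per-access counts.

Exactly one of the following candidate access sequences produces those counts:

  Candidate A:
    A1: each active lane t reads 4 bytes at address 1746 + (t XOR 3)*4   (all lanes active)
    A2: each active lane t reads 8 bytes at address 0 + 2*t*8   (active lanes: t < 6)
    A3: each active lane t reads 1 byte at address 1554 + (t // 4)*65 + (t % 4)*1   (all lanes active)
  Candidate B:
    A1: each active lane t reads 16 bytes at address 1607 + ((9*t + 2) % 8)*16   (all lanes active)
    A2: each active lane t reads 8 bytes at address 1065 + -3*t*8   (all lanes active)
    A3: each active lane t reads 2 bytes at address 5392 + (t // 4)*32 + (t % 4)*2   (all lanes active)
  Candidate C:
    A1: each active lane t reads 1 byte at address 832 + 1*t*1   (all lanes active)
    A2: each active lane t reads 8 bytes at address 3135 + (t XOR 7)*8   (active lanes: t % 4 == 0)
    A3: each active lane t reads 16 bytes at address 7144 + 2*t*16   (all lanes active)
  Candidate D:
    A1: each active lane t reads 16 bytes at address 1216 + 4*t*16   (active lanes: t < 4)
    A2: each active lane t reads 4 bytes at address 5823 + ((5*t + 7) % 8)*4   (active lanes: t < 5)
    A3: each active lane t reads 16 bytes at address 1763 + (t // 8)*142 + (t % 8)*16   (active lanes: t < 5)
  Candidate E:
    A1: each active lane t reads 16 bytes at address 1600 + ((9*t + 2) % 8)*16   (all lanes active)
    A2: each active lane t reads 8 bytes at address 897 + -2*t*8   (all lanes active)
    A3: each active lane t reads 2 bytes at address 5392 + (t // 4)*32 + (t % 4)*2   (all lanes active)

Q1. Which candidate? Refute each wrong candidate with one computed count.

A: A1 gives 1 transaction, not 2
B: A1 gives 3 transactions, not 2
C: A1 gives 1 transaction, not 2
D: A1 gives 4 transactions, not 2
E: all counts match (2,3,1)

Answer: E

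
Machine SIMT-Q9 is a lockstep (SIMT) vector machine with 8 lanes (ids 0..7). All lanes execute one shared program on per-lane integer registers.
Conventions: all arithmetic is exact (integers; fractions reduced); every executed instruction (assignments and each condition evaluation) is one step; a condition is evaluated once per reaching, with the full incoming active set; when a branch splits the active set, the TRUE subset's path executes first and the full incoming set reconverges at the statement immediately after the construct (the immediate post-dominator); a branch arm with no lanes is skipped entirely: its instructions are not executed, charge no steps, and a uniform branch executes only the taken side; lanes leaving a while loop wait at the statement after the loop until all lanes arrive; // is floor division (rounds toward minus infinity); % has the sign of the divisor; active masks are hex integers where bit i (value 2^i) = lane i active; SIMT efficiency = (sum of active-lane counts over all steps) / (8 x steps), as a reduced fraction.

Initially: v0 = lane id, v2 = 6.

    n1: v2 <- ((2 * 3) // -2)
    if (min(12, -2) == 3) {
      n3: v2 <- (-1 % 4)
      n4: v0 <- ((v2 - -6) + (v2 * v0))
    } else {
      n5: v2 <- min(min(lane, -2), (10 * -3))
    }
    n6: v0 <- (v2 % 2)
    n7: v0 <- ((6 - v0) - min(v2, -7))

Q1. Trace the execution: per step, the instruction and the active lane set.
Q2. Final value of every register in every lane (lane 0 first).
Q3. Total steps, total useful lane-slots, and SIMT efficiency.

step 0: v2 <- ((2 * 3) // -2)        0xff
step 1: eval (min(12, -2) == 3)      0xff
step 2: v2 <- min(min(lane, -2), (10 * -3)) 0xff
step 3: v0 <- (v2 % 2)               0xff
step 4: v0 <- ((6 - v0) - min(v2, -7)) 0xff

Answer: 5 steps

v0: 36,36,36,36,36,36,36,36
v2: -30,-30,-30,-30,-30,-30,-30,-30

steps = 5; useful = 40; efficiency = 40/40 = 1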